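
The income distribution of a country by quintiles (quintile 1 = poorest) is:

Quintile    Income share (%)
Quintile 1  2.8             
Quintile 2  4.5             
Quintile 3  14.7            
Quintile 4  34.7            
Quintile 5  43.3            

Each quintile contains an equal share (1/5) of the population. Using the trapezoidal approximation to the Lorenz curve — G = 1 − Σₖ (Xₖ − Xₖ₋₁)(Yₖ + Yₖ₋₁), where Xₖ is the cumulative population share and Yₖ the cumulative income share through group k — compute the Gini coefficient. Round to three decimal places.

Cumulative income shares Yₖ: 0.0280, 0.0730, 0.2200, 0.5670, 1.0000
Σ (Xₖ−Xₖ₋₁)(Yₖ+Yₖ₋₁) = (1/5)(0.0280+0.0000) + (1/5)(0.0730+0.0280) + (1/5)(0.2200+0.0730) + (1/5)(0.5670+0.2200) + (1/5)(1.0000+0.5670)
  = 0.0056 + 0.0202 + 0.0586 + 0.1574 + 0.3134 = 0.5552
G = 1 − 0.5552 = 0.4448

0.445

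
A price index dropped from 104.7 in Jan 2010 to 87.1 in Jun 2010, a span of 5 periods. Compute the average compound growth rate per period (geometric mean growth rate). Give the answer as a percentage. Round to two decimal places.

Growth factor = (87.1/104.7)^(1/5) = (0.831901)^(1/5) = 0.963861
Growth rate = 0.963861 − 1 = -0.036139 = -3.6139%

-3.61%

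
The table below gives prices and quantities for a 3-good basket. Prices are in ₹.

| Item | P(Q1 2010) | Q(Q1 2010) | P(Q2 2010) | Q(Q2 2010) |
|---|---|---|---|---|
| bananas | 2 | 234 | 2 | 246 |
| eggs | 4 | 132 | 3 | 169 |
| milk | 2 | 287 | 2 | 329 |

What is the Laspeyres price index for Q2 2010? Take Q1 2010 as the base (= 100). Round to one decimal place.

91.6

Laspeyres price index uses base-period quantities as weights.
ΣP(Q2 2010)·Q(Q1 2010) = 2×234 + 3×132 + 2×287 = 468 + 396 + 574 = 1438
ΣP(Q1 2010)·Q(Q1 2010) = 2×234 + 4×132 + 2×287 = 468 + 528 + 574 = 1570
Index = 1438 / 1570 × 100 = 91.5924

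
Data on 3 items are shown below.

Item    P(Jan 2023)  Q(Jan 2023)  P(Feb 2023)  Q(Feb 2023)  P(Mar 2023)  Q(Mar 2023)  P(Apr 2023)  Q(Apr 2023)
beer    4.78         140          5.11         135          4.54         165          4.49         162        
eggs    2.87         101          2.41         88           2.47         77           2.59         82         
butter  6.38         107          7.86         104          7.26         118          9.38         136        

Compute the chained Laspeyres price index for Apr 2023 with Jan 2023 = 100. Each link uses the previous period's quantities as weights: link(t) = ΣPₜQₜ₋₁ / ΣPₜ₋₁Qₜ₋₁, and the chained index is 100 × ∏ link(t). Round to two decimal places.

Link Jan 2023→Feb 2023:
ΣP(Feb 2023)Q(Jan 2023) = 5.11×140 + 2.41×101 + 7.86×107 = 715.4 + 243.41 + 841.02 = 1799.83
ΣP(Jan 2023)Q(Jan 2023) = 4.78×140 + 2.87×101 + 6.38×107 = 669.2 + 289.87 + 682.66 = 1641.73
link = 1799.83/1641.73 = 1.096301
Link Feb 2023→Mar 2023:
ΣP(Mar 2023)Q(Feb 2023) = 4.54×135 + 2.47×88 + 7.26×104 = 612.9 + 217.36 + 755.04 = 1585.3
ΣP(Feb 2023)Q(Feb 2023) = 5.11×135 + 2.41×88 + 7.86×104 = 689.85 + 212.08 + 817.44 = 1719.37
link = 1585.3/1719.37 = 0.922024
Link Mar 2023→Apr 2023:
ΣP(Apr 2023)Q(Mar 2023) = 4.49×165 + 2.59×77 + 9.38×118 = 740.85 + 199.43 + 1106.84 = 2047.12
ΣP(Mar 2023)Q(Mar 2023) = 4.54×165 + 2.47×77 + 7.26×118 = 749.1 + 190.19 + 856.68 = 1795.97
link = 2047.12/1795.97 = 1.139841
Chained index = 100 × 1.096301 × 0.922024 × 1.139841 = 115.2169

115.22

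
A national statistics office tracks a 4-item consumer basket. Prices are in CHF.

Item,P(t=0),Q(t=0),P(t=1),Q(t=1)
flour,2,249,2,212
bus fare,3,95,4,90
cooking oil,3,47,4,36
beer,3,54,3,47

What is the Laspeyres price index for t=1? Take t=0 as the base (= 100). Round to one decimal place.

Laspeyres price index uses base-period quantities as weights.
ΣP(t=1)·Q(t=0) = 2×249 + 4×95 + 4×47 + 3×54 = 498 + 380 + 188 + 162 = 1228
ΣP(t=0)·Q(t=0) = 2×249 + 3×95 + 3×47 + 3×54 = 498 + 285 + 141 + 162 = 1086
Index = 1228 / 1086 × 100 = 113.0755

113.1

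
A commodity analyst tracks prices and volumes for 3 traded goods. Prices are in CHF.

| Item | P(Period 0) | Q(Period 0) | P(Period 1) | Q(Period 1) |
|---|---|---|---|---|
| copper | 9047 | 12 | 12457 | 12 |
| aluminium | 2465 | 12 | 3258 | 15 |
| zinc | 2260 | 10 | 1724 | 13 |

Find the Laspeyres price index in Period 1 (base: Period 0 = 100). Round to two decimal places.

128.04

Laspeyres price index uses base-period quantities as weights.
ΣP(Period 1)·Q(Period 0) = 12457×12 + 3258×12 + 1724×10 = 149484 + 39096 + 17240 = 205820
ΣP(Period 0)·Q(Period 0) = 9047×12 + 2465×12 + 2260×10 = 108564 + 29580 + 22600 = 160744
Index = 205820 / 160744 × 100 = 128.0421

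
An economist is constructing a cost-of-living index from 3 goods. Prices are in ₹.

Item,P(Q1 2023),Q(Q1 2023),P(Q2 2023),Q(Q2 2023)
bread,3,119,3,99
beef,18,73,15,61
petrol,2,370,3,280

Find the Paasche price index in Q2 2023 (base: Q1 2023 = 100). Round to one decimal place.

105.0

Paasche price index uses current-period quantities as weights.
ΣP(Q2 2023)·Q(Q2 2023) = 3×99 + 15×61 + 3×280 = 297 + 915 + 840 = 2052
ΣP(Q1 2023)·Q(Q2 2023) = 3×99 + 18×61 + 2×280 = 297 + 1098 + 560 = 1955
Index = 2052 / 1955 × 100 = 104.9616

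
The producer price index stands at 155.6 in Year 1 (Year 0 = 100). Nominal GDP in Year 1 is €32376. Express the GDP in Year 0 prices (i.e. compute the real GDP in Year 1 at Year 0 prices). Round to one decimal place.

Real = Nominal ÷ (Index/100) = 32376 ÷ (155.6/100)
     = 32376 ÷ 1.556 = 20807.1979

20807.2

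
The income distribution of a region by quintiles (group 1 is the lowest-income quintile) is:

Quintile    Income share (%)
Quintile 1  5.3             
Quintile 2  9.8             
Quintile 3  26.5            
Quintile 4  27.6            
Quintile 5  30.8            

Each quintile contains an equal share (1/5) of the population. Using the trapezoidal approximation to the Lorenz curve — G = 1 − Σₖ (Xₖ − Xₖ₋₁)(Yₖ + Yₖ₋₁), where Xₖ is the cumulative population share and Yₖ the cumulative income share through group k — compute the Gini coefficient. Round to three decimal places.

Cumulative income shares Yₖ: 0.0530, 0.1510, 0.4160, 0.6920, 1.0000
Σ (Xₖ−Xₖ₋₁)(Yₖ+Yₖ₋₁) = (1/5)(0.0530+0.0000) + (1/5)(0.1510+0.0530) + (1/5)(0.4160+0.1510) + (1/5)(0.6920+0.4160) + (1/5)(1.0000+0.6920)
  = 0.0106 + 0.0408 + 0.1134 + 0.2216 + 0.3384 = 0.7248
G = 1 − 0.7248 = 0.2752

0.275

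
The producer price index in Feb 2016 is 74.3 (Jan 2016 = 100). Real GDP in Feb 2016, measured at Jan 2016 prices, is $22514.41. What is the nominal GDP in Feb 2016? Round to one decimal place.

16728.2

Nominal = Real × (Index/100) = 22514.41 × (74.3/100)
        = 22514.41 × 0.743 = 16728.2066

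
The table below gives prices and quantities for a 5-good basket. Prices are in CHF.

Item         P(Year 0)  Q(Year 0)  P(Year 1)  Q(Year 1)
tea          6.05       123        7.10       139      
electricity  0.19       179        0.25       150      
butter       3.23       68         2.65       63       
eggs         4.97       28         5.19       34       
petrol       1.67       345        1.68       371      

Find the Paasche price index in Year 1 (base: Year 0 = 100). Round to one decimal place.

107.0

Paasche price index uses current-period quantities as weights.
ΣP(Year 1)·Q(Year 1) = 7.10×139 + 0.25×150 + 2.65×63 + 5.19×34 + 1.68×371 = 986.9 + 37.5 + 166.95 + 176.46 + 623.28 = 1991.09
ΣP(Year 0)·Q(Year 1) = 6.05×139 + 0.19×150 + 3.23×63 + 4.97×34 + 1.67×371 = 840.95 + 28.5 + 203.49 + 168.98 + 619.57 = 1861.49
Index = 1991.09 / 1861.49 × 100 = 106.9622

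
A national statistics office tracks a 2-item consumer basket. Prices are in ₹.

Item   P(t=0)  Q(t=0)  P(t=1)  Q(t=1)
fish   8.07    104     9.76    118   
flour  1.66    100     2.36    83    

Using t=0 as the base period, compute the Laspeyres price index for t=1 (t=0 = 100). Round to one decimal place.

124.4

Laspeyres price index uses base-period quantities as weights.
ΣP(t=1)·Q(t=0) = 9.76×104 + 2.36×100 = 1015.04 + 236 = 1251.04
ΣP(t=0)·Q(t=0) = 8.07×104 + 1.66×100 = 839.28 + 166 = 1005.28
Index = 1251.04 / 1005.28 × 100 = 124.4469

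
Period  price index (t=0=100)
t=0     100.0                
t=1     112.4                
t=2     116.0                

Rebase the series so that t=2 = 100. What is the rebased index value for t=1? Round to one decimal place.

96.9

Rebased(t=1) = 112.4 / 116.0 × 100 = 96.8966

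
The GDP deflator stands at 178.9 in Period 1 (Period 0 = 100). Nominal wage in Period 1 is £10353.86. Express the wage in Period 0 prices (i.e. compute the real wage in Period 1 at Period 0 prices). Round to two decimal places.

5787.51

Real = Nominal ÷ (Index/100) = 10353.86 ÷ (178.9/100)
     = 10353.86 ÷ 1.789 = 5787.5126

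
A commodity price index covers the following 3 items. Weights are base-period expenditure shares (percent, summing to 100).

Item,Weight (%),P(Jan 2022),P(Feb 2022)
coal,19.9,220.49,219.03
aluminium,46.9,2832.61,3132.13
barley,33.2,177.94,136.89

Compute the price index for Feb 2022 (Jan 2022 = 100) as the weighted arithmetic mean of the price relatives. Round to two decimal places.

coal: 19.9 × (219.03/220.49) = 19.9 × 0.993378 = 19.7682
aluminium: 46.9 × (3132.13/2832.61) = 46.9 × 1.105740 = 51.8592
barley: 33.2 × (136.89/177.94) = 33.2 × 0.769304 = 25.5409
Index = Σ wᵢ·(p₁ᵢ/p₀ᵢ) = 19.7682 + 51.8592 + 25.5409 = 97.1683

97.17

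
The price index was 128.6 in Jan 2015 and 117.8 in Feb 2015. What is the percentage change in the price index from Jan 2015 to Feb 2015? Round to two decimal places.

Change = (117.8 − 128.6) / 128.6 × 100
       = -10.8 / 128.6 × 100 = -8.3981%

-8.40%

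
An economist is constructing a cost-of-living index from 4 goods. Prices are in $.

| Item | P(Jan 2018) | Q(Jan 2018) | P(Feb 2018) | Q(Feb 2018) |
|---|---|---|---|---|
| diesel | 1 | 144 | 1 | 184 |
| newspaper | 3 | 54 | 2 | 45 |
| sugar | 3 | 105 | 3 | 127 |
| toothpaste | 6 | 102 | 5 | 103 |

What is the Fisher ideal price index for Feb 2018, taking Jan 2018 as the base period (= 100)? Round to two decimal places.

Laspeyres component (base-period weights):
ΣP(Feb 2018)Q(Jan 2018) = 1×144 + 2×54 + 3×105 + 5×102 = 144 + 108 + 315 + 510 = 1077
ΣP(Jan 2018)Q(Jan 2018) = 1×144 + 3×54 + 3×105 + 6×102 = 144 + 162 + 315 + 612 = 1233
L = 1077 / 1233 × 100 = 87.3479
Paasche component (current-period weights):
ΣP(Feb 2018)Q(Feb 2018) = 1×184 + 2×45 + 3×127 + 5×103 = 184 + 90 + 381 + 515 = 1170
ΣP(Jan 2018)Q(Feb 2018) = 1×184 + 3×45 + 3×127 + 6×103 = 184 + 135 + 381 + 618 = 1318
P = 1170 / 1318 × 100 = 88.7709
Fisher = √(L × P) = √(87.3479 × 88.7709) = 88.0565

88.06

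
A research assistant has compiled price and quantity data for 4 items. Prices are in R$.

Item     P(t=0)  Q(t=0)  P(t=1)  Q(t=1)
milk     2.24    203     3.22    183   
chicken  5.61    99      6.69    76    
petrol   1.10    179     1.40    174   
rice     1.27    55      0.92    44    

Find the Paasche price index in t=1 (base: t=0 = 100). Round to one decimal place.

Paasche price index uses current-period quantities as weights.
ΣP(t=1)·Q(t=1) = 3.22×183 + 6.69×76 + 1.40×174 + 0.92×44 = 589.26 + 508.44 + 243.6 + 40.48 = 1381.78
ΣP(t=0)·Q(t=1) = 2.24×183 + 5.61×76 + 1.10×174 + 1.27×44 = 409.92 + 426.36 + 191.4 + 55.88 = 1083.56
Index = 1381.78 / 1083.56 × 100 = 127.5222

127.5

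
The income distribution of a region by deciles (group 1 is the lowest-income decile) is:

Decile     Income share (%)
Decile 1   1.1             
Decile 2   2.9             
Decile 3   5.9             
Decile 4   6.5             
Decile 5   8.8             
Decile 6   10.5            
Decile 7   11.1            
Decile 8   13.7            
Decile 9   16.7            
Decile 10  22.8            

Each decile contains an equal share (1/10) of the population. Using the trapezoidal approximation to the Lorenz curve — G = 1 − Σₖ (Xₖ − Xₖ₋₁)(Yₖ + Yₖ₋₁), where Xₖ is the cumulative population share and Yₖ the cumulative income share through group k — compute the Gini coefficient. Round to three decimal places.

Cumulative income shares Yₖ: 0.0110, 0.0400, 0.0990, 0.1640, 0.2520, 0.3570, 0.4680, 0.6050, 0.7720, 1.0000
Σ (Xₖ−Xₖ₋₁)(Yₖ+Yₖ₋₁) = (1/10)(0.0110+0.0000) + (1/10)(0.0400+0.0110) + (1/10)(0.0990+0.0400) + (1/10)(0.1640+0.0990) + (1/10)(0.2520+0.1640) + (1/10)(0.3570+0.2520) + (1/10)(0.4680+0.3570) + (1/10)(0.6050+0.4680) + (1/10)(0.7720+0.6050) + (1/10)(1.0000+0.7720)
  = 0.0011 + 0.0051 + 0.0139 + 0.0263 + 0.0416 + 0.0609 + 0.0825 + 0.1073 + 0.1377 + 0.1772 = 0.6536
G = 1 − 0.6536 = 0.3464

0.346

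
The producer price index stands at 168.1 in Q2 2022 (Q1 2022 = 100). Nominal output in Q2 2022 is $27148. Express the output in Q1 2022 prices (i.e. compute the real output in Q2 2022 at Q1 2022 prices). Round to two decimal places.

Real = Nominal ÷ (Index/100) = 27148 ÷ (168.1/100)
     = 27148 ÷ 1.681 = 16149.9108

16149.91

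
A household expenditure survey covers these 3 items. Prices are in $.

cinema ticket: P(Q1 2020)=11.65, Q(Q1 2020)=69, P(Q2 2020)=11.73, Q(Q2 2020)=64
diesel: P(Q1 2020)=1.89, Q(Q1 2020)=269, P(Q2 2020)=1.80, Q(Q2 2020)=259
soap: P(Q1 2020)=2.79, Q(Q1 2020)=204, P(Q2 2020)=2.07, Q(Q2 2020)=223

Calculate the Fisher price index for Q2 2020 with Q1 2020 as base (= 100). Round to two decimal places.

Laspeyres component (base-period weights):
ΣP(Q2 2020)Q(Q1 2020) = 11.73×69 + 1.80×269 + 2.07×204 = 809.37 + 484.2 + 422.28 = 1715.85
ΣP(Q1 2020)Q(Q1 2020) = 11.65×69 + 1.89×269 + 2.79×204 = 803.85 + 508.41 + 569.16 = 1881.42
L = 1715.85 / 1881.42 × 100 = 91.1997
Paasche component (current-period weights):
ΣP(Q2 2020)Q(Q2 2020) = 11.73×64 + 1.80×259 + 2.07×223 = 750.72 + 466.2 + 461.61 = 1678.53
ΣP(Q1 2020)Q(Q2 2020) = 11.65×64 + 1.89×259 + 2.79×223 = 745.6 + 489.51 + 622.17 = 1857.28
P = 1678.53 / 1857.28 × 100 = 90.3757
Fisher = √(L × P) = √(91.1997 × 90.3757) = 90.7868

90.79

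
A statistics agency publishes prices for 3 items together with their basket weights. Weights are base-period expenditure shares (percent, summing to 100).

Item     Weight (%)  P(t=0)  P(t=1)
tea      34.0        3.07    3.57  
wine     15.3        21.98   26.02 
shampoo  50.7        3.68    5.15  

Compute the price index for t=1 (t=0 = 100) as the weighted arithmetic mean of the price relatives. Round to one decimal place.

tea: 34.0 × (3.57/3.07) = 34.0 × 1.162866 = 39.5375
wine: 15.3 × (26.02/21.98) = 15.3 × 1.183803 = 18.1122
shampoo: 50.7 × (5.15/3.68) = 50.7 × 1.399457 = 70.9524
Index = Σ wᵢ·(p₁ᵢ/p₀ᵢ) = 39.5375 + 18.1122 + 70.9524 = 128.6021

128.6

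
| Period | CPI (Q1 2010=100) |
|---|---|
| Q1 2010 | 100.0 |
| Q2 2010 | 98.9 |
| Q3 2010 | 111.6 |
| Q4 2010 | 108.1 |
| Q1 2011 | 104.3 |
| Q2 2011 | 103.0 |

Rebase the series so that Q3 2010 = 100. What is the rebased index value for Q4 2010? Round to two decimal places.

Rebased(Q4 2010) = 108.1 / 111.6 × 100 = 96.8638

96.86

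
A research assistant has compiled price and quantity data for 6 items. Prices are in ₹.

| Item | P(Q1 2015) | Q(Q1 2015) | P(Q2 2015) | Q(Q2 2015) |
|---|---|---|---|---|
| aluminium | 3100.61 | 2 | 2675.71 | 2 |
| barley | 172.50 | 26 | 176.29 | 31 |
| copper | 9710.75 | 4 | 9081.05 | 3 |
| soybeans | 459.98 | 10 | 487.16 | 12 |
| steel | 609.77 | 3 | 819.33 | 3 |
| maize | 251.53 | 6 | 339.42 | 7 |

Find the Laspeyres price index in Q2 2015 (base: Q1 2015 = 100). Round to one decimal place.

96.8

Laspeyres price index uses base-period quantities as weights.
ΣP(Q2 2015)·Q(Q1 2015) = 2675.71×2 + 176.29×26 + 9081.05×4 + 487.16×10 + 819.33×3 + 339.42×6 = 5351.42 + 4583.54 + 36324.2 + 4871.6 + 2457.99 + 2036.52 = 55625.27
ΣP(Q1 2015)·Q(Q1 2015) = 3100.61×2 + 172.50×26 + 9710.75×4 + 459.98×10 + 609.77×3 + 251.53×6 = 6201.22 + 4485 + 38843 + 4599.8 + 1829.31 + 1509.18 = 57467.51
Index = 55625.27 / 57467.51 × 100 = 96.7943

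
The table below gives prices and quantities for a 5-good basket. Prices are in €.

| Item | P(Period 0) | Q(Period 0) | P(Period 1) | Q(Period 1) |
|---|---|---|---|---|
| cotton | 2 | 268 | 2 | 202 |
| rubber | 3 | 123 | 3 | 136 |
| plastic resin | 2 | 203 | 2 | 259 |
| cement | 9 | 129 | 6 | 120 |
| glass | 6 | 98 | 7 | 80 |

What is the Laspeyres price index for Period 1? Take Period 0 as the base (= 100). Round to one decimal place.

Laspeyres price index uses base-period quantities as weights.
ΣP(Period 1)·Q(Period 0) = 2×268 + 3×123 + 2×203 + 6×129 + 7×98 = 536 + 369 + 406 + 774 + 686 = 2771
ΣP(Period 0)·Q(Period 0) = 2×268 + 3×123 + 2×203 + 9×129 + 6×98 = 536 + 369 + 406 + 1161 + 588 = 3060
Index = 2771 / 3060 × 100 = 90.5556

90.6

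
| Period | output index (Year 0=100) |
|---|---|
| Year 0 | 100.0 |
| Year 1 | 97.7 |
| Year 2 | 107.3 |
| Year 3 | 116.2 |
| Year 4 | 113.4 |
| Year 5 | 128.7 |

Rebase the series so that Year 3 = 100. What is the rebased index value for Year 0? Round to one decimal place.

Rebased(Year 0) = 100.0 / 116.2 × 100 = 86.0585

86.1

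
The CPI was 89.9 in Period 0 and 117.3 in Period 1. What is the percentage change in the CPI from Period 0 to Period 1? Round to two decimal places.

30.48%

Change = (117.3 − 89.9) / 89.9 × 100
       = 27.4 / 89.9 × 100 = 30.4783%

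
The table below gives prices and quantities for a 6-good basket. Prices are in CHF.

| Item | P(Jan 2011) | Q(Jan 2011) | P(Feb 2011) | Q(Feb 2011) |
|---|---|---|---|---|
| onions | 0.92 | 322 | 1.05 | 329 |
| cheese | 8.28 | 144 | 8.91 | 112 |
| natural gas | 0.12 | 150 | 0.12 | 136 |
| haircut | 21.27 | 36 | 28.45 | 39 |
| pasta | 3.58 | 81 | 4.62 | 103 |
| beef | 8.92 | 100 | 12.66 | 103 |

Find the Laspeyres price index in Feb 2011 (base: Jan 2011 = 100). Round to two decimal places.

124.59

Laspeyres price index uses base-period quantities as weights.
ΣP(Feb 2011)·Q(Jan 2011) = 1.05×322 + 8.91×144 + 0.12×150 + 28.45×36 + 4.62×81 + 12.66×100 = 338.1 + 1283.04 + 18 + 1024.2 + 374.22 + 1266 = 4303.56
ΣP(Jan 2011)·Q(Jan 2011) = 0.92×322 + 8.28×144 + 0.12×150 + 21.27×36 + 3.58×81 + 8.92×100 = 296.24 + 1192.32 + 18 + 765.72 + 289.98 + 892 = 3454.26
Index = 4303.56 / 3454.26 × 100 = 124.5870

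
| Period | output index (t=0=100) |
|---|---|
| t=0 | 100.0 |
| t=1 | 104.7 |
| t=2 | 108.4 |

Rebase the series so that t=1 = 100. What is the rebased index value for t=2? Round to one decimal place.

103.5

Rebased(t=2) = 108.4 / 104.7 × 100 = 103.5339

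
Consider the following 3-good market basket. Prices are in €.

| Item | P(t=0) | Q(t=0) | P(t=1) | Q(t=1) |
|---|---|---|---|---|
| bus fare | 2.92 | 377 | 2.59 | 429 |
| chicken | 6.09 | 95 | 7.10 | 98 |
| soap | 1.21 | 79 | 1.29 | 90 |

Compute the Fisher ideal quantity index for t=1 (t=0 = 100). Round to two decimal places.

110.02

Laspeyres component (base-period weights):
ΣP(t=0)Q(t=1) = 2.92×429 + 6.09×98 + 1.21×90 = 1252.68 + 596.82 + 108.9 = 1958.4
ΣP(t=0)Q(t=0) = 2.92×377 + 6.09×95 + 1.21×79 = 1100.84 + 578.55 + 95.59 = 1774.98
L = 1958.4 / 1774.98 × 100 = 110.3336
Paasche component (current-period weights):
ΣP(t=1)Q(t=1) = 2.59×429 + 7.10×98 + 1.29×90 = 1111.11 + 695.8 + 116.1 = 1923.01
ΣP(t=1)Q(t=0) = 2.59×377 + 7.10×95 + 1.29×79 = 976.43 + 674.5 + 101.91 = 1752.84
P = 1923.01 / 1752.84 × 100 = 109.7082
Fisher = √(L × P) = √(110.3336 × 109.7082) = 110.0205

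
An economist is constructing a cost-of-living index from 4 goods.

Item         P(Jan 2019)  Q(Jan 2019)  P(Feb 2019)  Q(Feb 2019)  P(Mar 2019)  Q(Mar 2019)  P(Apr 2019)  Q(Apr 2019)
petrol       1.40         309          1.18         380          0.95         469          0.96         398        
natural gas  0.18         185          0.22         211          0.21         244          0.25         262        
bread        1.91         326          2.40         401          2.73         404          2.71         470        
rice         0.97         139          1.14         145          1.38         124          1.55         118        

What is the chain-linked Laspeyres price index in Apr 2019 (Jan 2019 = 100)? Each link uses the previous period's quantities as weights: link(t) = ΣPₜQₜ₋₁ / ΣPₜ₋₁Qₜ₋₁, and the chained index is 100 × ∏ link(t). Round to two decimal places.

117.09

Link Jan 2019→Feb 2019:
ΣP(Feb 2019)Q(Jan 2019) = 1.18×309 + 0.22×185 + 2.40×326 + 1.14×139 = 364.62 + 40.7 + 782.4 + 158.46 = 1346.18
ΣP(Jan 2019)Q(Jan 2019) = 1.40×309 + 0.18×185 + 1.91×326 + 0.97×139 = 432.6 + 33.3 + 622.66 + 134.83 = 1223.39
link = 1346.18/1223.39 = 1.100369
Link Feb 2019→Mar 2019:
ΣP(Mar 2019)Q(Feb 2019) = 0.95×380 + 0.21×211 + 2.73×401 + 1.38×145 = 361 + 44.31 + 1094.73 + 200.1 = 1700.14
ΣP(Feb 2019)Q(Feb 2019) = 1.18×380 + 0.22×211 + 2.40×401 + 1.14×145 = 448.4 + 46.42 + 962.4 + 165.3 = 1622.52
link = 1700.14/1622.52 = 1.047839
Link Mar 2019→Apr 2019:
ΣP(Apr 2019)Q(Mar 2019) = 0.96×469 + 0.25×244 + 2.71×404 + 1.55×124 = 450.24 + 61 + 1094.84 + 192.2 = 1798.28
ΣP(Mar 2019)Q(Mar 2019) = 0.95×469 + 0.21×244 + 2.73×404 + 1.38×124 = 445.55 + 51.24 + 1102.92 + 171.12 = 1770.83
link = 1798.28/1770.83 = 1.015501
Chained index = 100 × 1.100369 × 1.047839 × 1.015501 = 117.0882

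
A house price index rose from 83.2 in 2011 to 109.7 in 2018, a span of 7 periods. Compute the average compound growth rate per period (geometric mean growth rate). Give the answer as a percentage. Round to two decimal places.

Growth factor = (109.7/83.2)^(1/7) = (1.318510)^(1/7) = 1.040291
Growth rate = 1.040291 − 1 = 0.040291 = 4.0291%

4.03%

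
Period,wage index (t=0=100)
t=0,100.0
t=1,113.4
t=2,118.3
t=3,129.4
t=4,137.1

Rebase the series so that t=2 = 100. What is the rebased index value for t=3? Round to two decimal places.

Rebased(t=3) = 129.4 / 118.3 × 100 = 109.3829

109.38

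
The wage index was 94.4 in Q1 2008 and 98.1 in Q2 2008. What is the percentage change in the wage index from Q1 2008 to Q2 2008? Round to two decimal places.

Change = (98.1 − 94.4) / 94.4 × 100
       = 3.7 / 94.4 × 100 = 3.9195%

3.92%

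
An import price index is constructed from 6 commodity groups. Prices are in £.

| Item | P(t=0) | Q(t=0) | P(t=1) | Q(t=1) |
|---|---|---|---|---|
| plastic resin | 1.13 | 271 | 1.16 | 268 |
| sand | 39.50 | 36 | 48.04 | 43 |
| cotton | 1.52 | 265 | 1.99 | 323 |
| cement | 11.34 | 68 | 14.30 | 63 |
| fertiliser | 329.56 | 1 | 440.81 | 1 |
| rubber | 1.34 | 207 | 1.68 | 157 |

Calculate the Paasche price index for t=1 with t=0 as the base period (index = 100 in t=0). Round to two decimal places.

Paasche price index uses current-period quantities as weights.
ΣP(t=1)·Q(t=1) = 1.16×268 + 48.04×43 + 1.99×323 + 14.30×63 + 440.81×1 + 1.68×157 = 310.88 + 2065.72 + 642.77 + 900.9 + 440.81 + 263.76 = 4624.84
ΣP(t=0)·Q(t=1) = 1.13×268 + 39.50×43 + 1.52×323 + 11.34×63 + 329.56×1 + 1.34×157 = 302.84 + 1698.5 + 490.96 + 714.42 + 329.56 + 210.38 = 3746.66
Index = 4624.84 / 3746.66 × 100 = 123.4390

123.44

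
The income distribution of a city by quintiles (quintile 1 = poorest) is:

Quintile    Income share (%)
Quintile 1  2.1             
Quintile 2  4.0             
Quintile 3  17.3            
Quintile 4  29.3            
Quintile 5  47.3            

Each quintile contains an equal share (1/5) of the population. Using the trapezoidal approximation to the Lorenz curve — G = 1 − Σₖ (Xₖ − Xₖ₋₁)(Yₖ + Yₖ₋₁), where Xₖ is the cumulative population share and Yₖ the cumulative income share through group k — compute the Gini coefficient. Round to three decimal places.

0.463

Cumulative income shares Yₖ: 0.0210, 0.0610, 0.2340, 0.5270, 1.0000
Σ (Xₖ−Xₖ₋₁)(Yₖ+Yₖ₋₁) = (1/5)(0.0210+0.0000) + (1/5)(0.0610+0.0210) + (1/5)(0.2340+0.0610) + (1/5)(0.5270+0.2340) + (1/5)(1.0000+0.5270)
  = 0.0042 + 0.0164 + 0.0590 + 0.1522 + 0.3054 = 0.5372
G = 1 − 0.5372 = 0.4628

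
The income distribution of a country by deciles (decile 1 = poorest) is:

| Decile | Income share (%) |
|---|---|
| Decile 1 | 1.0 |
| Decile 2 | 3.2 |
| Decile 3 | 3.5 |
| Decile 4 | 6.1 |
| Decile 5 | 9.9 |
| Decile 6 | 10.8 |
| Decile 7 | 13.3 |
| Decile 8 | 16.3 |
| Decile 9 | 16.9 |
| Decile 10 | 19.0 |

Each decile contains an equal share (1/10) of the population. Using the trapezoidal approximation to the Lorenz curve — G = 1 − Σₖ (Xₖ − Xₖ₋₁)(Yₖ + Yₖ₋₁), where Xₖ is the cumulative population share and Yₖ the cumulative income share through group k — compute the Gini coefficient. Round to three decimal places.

Cumulative income shares Yₖ: 0.0100, 0.0420, 0.0770, 0.1380, 0.2370, 0.3450, 0.4780, 0.6410, 0.8100, 1.0000
Σ (Xₖ−Xₖ₋₁)(Yₖ+Yₖ₋₁) = (1/10)(0.0100+0.0000) + (1/10)(0.0420+0.0100) + (1/10)(0.0770+0.0420) + (1/10)(0.1380+0.0770) + (1/10)(0.2370+0.1380) + (1/10)(0.3450+0.2370) + (1/10)(0.4780+0.3450) + (1/10)(0.6410+0.4780) + (1/10)(0.8100+0.6410) + (1/10)(1.0000+0.8100)
  = 0.0010 + 0.0052 + 0.0119 + 0.0215 + 0.0375 + 0.0582 + 0.0823 + 0.1119 + 0.1451 + 0.1810 = 0.6556
G = 1 − 0.6556 = 0.3444

0.344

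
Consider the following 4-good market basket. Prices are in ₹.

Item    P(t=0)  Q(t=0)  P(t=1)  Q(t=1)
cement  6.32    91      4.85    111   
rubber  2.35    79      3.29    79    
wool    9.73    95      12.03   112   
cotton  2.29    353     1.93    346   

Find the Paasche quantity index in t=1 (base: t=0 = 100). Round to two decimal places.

Paasche quantity index uses current-period prices as weights.
ΣP(t=1)·Q(t=1) = 4.85×111 + 3.29×79 + 12.03×112 + 1.93×346 = 538.35 + 259.91 + 1347.36 + 667.78 = 2813.4
ΣP(t=1)·Q(t=0) = 4.85×91 + 3.29×79 + 12.03×95 + 1.93×353 = 441.35 + 259.91 + 1142.85 + 681.29 = 2525.4
Index = 2813.4 / 2525.4 × 100 = 111.4041

111.40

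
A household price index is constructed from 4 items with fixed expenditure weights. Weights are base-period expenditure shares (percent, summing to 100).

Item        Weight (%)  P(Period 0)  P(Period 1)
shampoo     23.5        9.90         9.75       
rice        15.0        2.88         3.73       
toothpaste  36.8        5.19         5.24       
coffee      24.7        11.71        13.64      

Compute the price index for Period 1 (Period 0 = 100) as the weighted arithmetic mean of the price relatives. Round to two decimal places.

108.50

shampoo: 23.5 × (9.75/9.90) = 23.5 × 0.984848 = 23.1439
rice: 15.0 × (3.73/2.88) = 15.0 × 1.295139 = 19.4271
toothpaste: 36.8 × (5.24/5.19) = 36.8 × 1.009634 = 37.1545
coffee: 24.7 × (13.64/11.71) = 24.7 × 1.164816 = 28.7710
Index = Σ wᵢ·(p₁ᵢ/p₀ᵢ) = 23.1439 + 19.4271 + 37.1545 + 28.7710 = 108.4965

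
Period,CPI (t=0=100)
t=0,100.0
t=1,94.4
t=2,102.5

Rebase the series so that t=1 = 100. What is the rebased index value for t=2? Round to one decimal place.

Rebased(t=2) = 102.5 / 94.4 × 100 = 108.5805

108.6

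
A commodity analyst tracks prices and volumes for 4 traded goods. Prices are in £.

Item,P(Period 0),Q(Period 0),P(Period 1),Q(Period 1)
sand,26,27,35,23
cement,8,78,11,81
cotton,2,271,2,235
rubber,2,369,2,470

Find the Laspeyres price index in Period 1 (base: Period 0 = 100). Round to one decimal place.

118.3

Laspeyres price index uses base-period quantities as weights.
ΣP(Period 1)·Q(Period 0) = 35×27 + 11×78 + 2×271 + 2×369 = 945 + 858 + 542 + 738 = 3083
ΣP(Period 0)·Q(Period 0) = 26×27 + 8×78 + 2×271 + 2×369 = 702 + 624 + 542 + 738 = 2606
Index = 3083 / 2606 × 100 = 118.3039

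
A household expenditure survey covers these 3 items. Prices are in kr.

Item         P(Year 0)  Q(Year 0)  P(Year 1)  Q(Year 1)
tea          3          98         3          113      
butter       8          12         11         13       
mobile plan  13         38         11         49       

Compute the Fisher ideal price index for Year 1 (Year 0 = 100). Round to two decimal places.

95.00

Laspeyres component (base-period weights):
ΣP(Year 1)Q(Year 0) = 3×98 + 11×12 + 11×38 = 294 + 132 + 418 = 844
ΣP(Year 0)Q(Year 0) = 3×98 + 8×12 + 13×38 = 294 + 96 + 494 = 884
L = 844 / 884 × 100 = 95.4751
Paasche component (current-period weights):
ΣP(Year 1)Q(Year 1) = 3×113 + 11×13 + 11×49 = 339 + 143 + 539 = 1021
ΣP(Year 0)Q(Year 1) = 3×113 + 8×13 + 13×49 = 339 + 104 + 637 = 1080
P = 1021 / 1080 × 100 = 94.5370
Fisher = √(L × P) = √(95.4751 × 94.5370) = 95.0049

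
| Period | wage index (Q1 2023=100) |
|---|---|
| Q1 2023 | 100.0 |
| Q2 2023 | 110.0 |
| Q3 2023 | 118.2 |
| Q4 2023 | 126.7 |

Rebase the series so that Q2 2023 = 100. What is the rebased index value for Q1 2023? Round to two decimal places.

90.91

Rebased(Q1 2023) = 100.0 / 110.0 × 100 = 90.9091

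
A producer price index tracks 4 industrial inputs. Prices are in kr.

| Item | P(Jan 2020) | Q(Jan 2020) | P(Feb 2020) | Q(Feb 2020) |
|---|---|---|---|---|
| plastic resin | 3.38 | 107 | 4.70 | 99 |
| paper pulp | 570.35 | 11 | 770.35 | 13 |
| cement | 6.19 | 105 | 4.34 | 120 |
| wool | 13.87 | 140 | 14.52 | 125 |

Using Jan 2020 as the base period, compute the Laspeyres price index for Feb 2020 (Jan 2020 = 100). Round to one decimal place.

124.3

Laspeyres price index uses base-period quantities as weights.
ΣP(Feb 2020)·Q(Jan 2020) = 4.70×107 + 770.35×11 + 4.34×105 + 14.52×140 = 502.9 + 8473.85 + 455.7 + 2032.8 = 11465.25
ΣP(Jan 2020)·Q(Jan 2020) = 3.38×107 + 570.35×11 + 6.19×105 + 13.87×140 = 361.66 + 6273.85 + 649.95 + 1941.8 = 9227.26
Index = 11465.25 / 9227.26 × 100 = 124.2541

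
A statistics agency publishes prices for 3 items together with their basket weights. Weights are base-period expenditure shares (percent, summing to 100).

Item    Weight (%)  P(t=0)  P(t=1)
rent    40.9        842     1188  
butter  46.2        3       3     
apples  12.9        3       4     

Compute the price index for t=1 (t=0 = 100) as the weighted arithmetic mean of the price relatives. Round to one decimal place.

rent: 40.9 × (1188/842) = 40.9 × 1.410926 = 57.7069
butter: 46.2 × (3/3) = 46.2 × 1.000000 = 46.2000
apples: 12.9 × (4/3) = 12.9 × 1.333333 = 17.2000
Index = Σ wᵢ·(p₁ᵢ/p₀ᵢ) = 57.7069 + 46.2000 + 17.2000 = 121.1069

121.1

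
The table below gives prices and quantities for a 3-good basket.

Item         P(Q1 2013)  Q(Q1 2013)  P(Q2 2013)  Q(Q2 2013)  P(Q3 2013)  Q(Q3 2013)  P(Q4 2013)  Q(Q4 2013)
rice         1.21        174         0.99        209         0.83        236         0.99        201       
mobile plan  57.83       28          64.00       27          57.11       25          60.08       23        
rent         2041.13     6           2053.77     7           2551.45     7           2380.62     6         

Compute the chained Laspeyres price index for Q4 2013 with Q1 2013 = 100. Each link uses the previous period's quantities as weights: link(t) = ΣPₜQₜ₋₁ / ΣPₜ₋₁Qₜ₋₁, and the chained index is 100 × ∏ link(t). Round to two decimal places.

115.03

Link Q1 2013→Q2 2013:
ΣP(Q2 2013)Q(Q1 2013) = 0.99×174 + 64.00×28 + 2053.77×6 = 172.26 + 1792 + 12322.62 = 14286.88
ΣP(Q1 2013)Q(Q1 2013) = 1.21×174 + 57.83×28 + 2041.13×6 = 210.54 + 1619.24 + 12246.78 = 14076.56
link = 14286.88/14076.56 = 1.014941
Link Q2 2013→Q3 2013:
ΣP(Q3 2013)Q(Q2 2013) = 0.83×209 + 57.11×27 + 2551.45×7 = 173.47 + 1541.97 + 17860.15 = 19575.59
ΣP(Q2 2013)Q(Q2 2013) = 0.99×209 + 64.00×27 + 2053.77×7 = 206.91 + 1728 + 14376.39 = 16311.3
link = 19575.59/16311.3 = 1.200124
Link Q3 2013→Q4 2013:
ΣP(Q4 2013)Q(Q3 2013) = 0.99×236 + 60.08×25 + 2380.62×7 = 233.64 + 1502 + 16664.34 = 18399.98
ΣP(Q3 2013)Q(Q3 2013) = 0.83×236 + 57.11×25 + 2551.45×7 = 195.88 + 1427.75 + 17860.15 = 19483.78
link = 18399.98/19483.78 = 0.944374
Chained index = 100 × 1.014941 × 1.200124 × 0.944374 = 115.0300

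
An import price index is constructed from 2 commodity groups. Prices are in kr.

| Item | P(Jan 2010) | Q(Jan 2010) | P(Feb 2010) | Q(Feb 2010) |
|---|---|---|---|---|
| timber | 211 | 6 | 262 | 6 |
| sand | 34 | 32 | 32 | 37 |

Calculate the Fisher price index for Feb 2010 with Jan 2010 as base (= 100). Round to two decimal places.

109.73

Laspeyres component (base-period weights):
ΣP(Feb 2010)Q(Jan 2010) = 262×6 + 32×32 = 1572 + 1024 = 2596
ΣP(Jan 2010)Q(Jan 2010) = 211×6 + 34×32 = 1266 + 1088 = 2354
L = 2596 / 2354 × 100 = 110.2804
Paasche component (current-period weights):
ΣP(Feb 2010)Q(Feb 2010) = 262×6 + 32×37 = 1572 + 1184 = 2756
ΣP(Jan 2010)Q(Feb 2010) = 211×6 + 34×37 = 1266 + 1258 = 2524
P = 2756 / 2524 × 100 = 109.1918
Fisher = √(L × P) = √(110.2804 × 109.1918) = 109.7347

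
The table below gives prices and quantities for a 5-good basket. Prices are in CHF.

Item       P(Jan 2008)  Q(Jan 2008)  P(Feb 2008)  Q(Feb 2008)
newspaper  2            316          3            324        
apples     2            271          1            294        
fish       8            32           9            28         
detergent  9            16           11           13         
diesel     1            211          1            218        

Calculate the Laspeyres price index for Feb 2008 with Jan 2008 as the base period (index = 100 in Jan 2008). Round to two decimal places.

Laspeyres price index uses base-period quantities as weights.
ΣP(Feb 2008)·Q(Jan 2008) = 3×316 + 1×271 + 9×32 + 11×16 + 1×211 = 948 + 271 + 288 + 176 + 211 = 1894
ΣP(Jan 2008)·Q(Jan 2008) = 2×316 + 2×271 + 8×32 + 9×16 + 1×211 = 632 + 542 + 256 + 144 + 211 = 1785
Index = 1894 / 1785 × 100 = 106.1064

106.11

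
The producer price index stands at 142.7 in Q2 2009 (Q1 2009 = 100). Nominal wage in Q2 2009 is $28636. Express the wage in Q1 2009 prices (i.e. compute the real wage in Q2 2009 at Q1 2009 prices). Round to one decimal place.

20067.3

Real = Nominal ÷ (Index/100) = 28636 ÷ (142.7/100)
     = 28636 ÷ 1.427 = 20067.2740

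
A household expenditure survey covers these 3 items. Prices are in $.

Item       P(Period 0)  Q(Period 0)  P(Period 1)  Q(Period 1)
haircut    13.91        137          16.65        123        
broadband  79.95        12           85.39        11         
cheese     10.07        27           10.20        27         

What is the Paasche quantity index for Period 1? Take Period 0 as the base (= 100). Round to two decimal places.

Paasche quantity index uses current-period prices as weights.
ΣP(Period 1)·Q(Period 1) = 16.65×123 + 85.39×11 + 10.20×27 = 2047.95 + 939.29 + 275.4 = 3262.64
ΣP(Period 1)·Q(Period 0) = 16.65×137 + 85.39×12 + 10.20×27 = 2281.05 + 1024.68 + 275.4 = 3581.13
Index = 3262.64 / 3581.13 × 100 = 91.1064

91.11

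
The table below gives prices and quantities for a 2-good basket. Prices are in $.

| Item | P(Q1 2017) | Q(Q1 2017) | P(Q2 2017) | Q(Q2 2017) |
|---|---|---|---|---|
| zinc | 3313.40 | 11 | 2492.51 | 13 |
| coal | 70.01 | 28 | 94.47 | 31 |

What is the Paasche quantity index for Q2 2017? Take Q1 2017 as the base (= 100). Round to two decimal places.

117.52

Paasche quantity index uses current-period prices as weights.
ΣP(Q2 2017)·Q(Q2 2017) = 2492.51×13 + 94.47×31 = 32402.63 + 2928.57 = 35331.2
ΣP(Q2 2017)·Q(Q1 2017) = 2492.51×11 + 94.47×28 = 27417.61 + 2645.16 = 30062.77
Index = 35331.2 / 30062.77 × 100 = 117.5248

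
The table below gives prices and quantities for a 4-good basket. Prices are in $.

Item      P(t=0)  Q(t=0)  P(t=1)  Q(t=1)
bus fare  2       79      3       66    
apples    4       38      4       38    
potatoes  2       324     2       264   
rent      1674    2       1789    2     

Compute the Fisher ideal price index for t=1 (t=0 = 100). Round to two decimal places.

Laspeyres component (base-period weights):
ΣP(t=1)Q(t=0) = 3×79 + 4×38 + 2×324 + 1789×2 = 237 + 152 + 648 + 3578 = 4615
ΣP(t=0)Q(t=0) = 2×79 + 4×38 + 2×324 + 1674×2 = 158 + 152 + 648 + 3348 = 4306
L = 4615 / 4306 × 100 = 107.1760
Paasche component (current-period weights):
ΣP(t=1)Q(t=1) = 3×66 + 4×38 + 2×264 + 1789×2 = 198 + 152 + 528 + 3578 = 4456
ΣP(t=0)Q(t=1) = 2×66 + 4×38 + 2×264 + 1674×2 = 132 + 152 + 528 + 3348 = 4160
P = 4456 / 4160 × 100 = 107.1154
Fisher = √(L × P) = √(107.1760 × 107.1154) = 107.1457

107.15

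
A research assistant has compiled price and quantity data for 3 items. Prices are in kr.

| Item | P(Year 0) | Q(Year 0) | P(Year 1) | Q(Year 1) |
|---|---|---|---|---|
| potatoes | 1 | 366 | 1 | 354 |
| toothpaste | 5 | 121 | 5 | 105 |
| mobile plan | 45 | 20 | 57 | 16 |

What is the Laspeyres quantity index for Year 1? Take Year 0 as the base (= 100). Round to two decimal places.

85.46

Laspeyres quantity index uses base-period prices as weights.
ΣP(Year 0)·Q(Year 1) = 1×354 + 5×105 + 45×16 = 354 + 525 + 720 = 1599
ΣP(Year 0)·Q(Year 0) = 1×366 + 5×121 + 45×20 = 366 + 605 + 900 = 1871
Index = 1599 / 1871 × 100 = 85.4623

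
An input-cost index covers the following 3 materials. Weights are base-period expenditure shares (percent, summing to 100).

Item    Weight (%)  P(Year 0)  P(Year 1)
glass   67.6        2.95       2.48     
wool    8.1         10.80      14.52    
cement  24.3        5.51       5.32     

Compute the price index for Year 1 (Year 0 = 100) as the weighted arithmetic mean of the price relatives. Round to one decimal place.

91.2

glass: 67.6 × (2.48/2.95) = 67.6 × 0.840678 = 56.8298
wool: 8.1 × (14.52/10.80) = 8.1 × 1.344444 = 10.8900
cement: 24.3 × (5.32/5.51) = 24.3 × 0.965517 = 23.4621
Index = Σ wᵢ·(p₁ᵢ/p₀ᵢ) = 56.8298 + 10.8900 + 23.4621 = 91.1819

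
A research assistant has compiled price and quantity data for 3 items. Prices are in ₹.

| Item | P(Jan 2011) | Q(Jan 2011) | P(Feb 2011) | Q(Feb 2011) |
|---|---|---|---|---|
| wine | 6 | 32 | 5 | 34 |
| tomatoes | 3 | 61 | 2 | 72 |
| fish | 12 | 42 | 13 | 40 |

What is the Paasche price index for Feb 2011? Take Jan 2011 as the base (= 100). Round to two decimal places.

92.67

Paasche price index uses current-period quantities as weights.
ΣP(Feb 2011)·Q(Feb 2011) = 5×34 + 2×72 + 13×40 = 170 + 144 + 520 = 834
ΣP(Jan 2011)·Q(Feb 2011) = 6×34 + 3×72 + 12×40 = 204 + 216 + 480 = 900
Index = 834 / 900 × 100 = 92.6667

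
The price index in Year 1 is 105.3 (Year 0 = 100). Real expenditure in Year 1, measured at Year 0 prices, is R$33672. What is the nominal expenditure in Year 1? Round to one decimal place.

Nominal = Real × (Index/100) = 33672 × (105.3/100)
        = 33672 × 1.053 = 35456.6160

35456.6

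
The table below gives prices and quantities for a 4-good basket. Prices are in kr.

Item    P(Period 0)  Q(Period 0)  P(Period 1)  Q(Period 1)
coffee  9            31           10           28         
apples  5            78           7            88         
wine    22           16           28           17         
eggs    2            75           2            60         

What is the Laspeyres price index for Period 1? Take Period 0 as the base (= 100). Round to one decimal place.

Laspeyres price index uses base-period quantities as weights.
ΣP(Period 1)·Q(Period 0) = 10×31 + 7×78 + 28×16 + 2×75 = 310 + 546 + 448 + 150 = 1454
ΣP(Period 0)·Q(Period 0) = 9×31 + 5×78 + 22×16 + 2×75 = 279 + 390 + 352 + 150 = 1171
Index = 1454 / 1171 × 100 = 124.1674

124.2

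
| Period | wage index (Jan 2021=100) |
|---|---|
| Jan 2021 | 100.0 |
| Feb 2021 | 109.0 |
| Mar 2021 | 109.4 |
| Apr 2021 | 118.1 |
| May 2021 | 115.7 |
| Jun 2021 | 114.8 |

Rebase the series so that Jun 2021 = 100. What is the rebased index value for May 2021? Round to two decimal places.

100.78

Rebased(May 2021) = 115.7 / 114.8 × 100 = 100.7840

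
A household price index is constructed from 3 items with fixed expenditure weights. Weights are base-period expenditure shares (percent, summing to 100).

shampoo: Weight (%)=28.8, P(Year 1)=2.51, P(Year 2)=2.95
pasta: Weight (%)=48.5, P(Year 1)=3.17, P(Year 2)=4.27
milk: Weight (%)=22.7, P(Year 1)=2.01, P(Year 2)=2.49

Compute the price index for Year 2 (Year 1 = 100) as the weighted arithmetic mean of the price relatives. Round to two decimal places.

shampoo: 28.8 × (2.95/2.51) = 28.8 × 1.175299 = 33.8486
pasta: 48.5 × (4.27/3.17) = 48.5 × 1.347003 = 65.3297
milk: 22.7 × (2.49/2.01) = 22.7 × 1.238806 = 28.1209
Index = Σ wᵢ·(p₁ᵢ/p₀ᵢ) = 33.8486 + 65.3297 + 28.1209 = 127.2992

127.30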